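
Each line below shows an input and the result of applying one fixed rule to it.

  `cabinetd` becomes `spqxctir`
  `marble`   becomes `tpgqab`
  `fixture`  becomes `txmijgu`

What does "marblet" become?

What's happening: swap the first and last characters, then shift every letter 11 places backward in the alphabet (wrapping around).
"marblet" → "tarblem" → "ipgqatb".

ipgqatb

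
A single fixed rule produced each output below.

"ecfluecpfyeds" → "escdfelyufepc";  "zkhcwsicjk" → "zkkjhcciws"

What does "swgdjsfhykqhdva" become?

Rule — take characters alternately from the front and the back (1st, last, 2nd, 2nd-last, ...).
"swgdjsfhykqhdva" → "sawvgddhjqskfyh".

sawvgddhjqskfyh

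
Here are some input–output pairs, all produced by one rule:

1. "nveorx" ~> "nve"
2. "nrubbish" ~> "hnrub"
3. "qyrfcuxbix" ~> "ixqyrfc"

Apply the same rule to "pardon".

What's happening: swap the front and back halves of the string, then delete the first 3 characters.
Applying both steps to "pardon": "donpar", then "par".

par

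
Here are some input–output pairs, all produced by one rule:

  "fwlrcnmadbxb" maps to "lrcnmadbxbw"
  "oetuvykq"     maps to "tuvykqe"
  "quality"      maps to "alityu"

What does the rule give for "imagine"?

aginem

The pattern: delete the first character, then move the first character to the end.
"imagine" → "magine" → "aginem".
(Check on "fwlrcnmadbxb": → "wlrcnmadbxb" → "lrcnmadbxbw" ✓)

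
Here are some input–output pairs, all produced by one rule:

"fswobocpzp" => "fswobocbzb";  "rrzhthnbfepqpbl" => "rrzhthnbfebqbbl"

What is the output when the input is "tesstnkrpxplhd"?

tesstnkrbxblhd

Rule — replace every "p" with "b".
Doing the same to "tesstnkrpxplhd": "tesstnkrbxblhd".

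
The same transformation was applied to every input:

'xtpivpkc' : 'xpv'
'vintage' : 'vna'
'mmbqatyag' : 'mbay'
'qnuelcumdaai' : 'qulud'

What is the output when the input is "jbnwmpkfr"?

What's happening: delete the last 2 characters, then keep every other character starting from the first (positions 1st, 3rd, 5th, ...).
Applying that to "jbnwmpkfr" gives "jnmk".

jnmk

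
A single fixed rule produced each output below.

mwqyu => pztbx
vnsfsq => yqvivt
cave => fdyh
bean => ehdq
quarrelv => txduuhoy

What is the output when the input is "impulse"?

Looking at the pairs, the operation is to shift every letter 3 places forward in the alphabet (wrapping around).
Applying that to "impulse" gives "lpsxovh".

lpsxovh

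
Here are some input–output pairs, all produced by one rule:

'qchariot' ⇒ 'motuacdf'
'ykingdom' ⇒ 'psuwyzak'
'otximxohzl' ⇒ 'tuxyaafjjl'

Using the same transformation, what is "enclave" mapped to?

moqqxzh

Looking at the pairs, the operation is to sort the characters into alphabetical order, then shift every letter 12 places forward in the alphabet (wrapping around).
Working it through for "enclave": intermediate "aceelnv", final "moqqxzh".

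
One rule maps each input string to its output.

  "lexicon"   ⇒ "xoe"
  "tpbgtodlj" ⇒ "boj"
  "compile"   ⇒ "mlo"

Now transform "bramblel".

alb

Each output is the input with this applied: move the first 2 characters to the end (rotate left by 2), then keep one character in every 3, starting at position 1 (positions 1st, 4th, 7th, ...).
"bramblel" → "alb".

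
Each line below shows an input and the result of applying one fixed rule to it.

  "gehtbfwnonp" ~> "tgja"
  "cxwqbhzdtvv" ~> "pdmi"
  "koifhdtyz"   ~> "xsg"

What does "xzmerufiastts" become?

Each output is the input with this applied: shift every letter 13 places forward in the alphabet (wrapping around) — i.e. ROT13, then keep one character in every 3, starting at position 1 (positions 1st, 4th, 7th, ...).
Applying that to "xzmerufiastts" gives "krsff".

krsff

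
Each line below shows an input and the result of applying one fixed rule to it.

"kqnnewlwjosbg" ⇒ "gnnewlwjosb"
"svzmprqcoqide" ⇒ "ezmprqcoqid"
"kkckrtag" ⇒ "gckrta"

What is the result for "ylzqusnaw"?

Rule — delete the first 2 characters, then move the last character to the front.
Applying both steps to "ylzqusnaw": "zqusnaw", then "wzqusna".

wzqusna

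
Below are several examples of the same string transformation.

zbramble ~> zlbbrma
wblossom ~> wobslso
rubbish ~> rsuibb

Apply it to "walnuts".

Rule — delete the last character, then take characters alternately from the front and the back (1st, last, 2nd, 2nd-last, ...).
Working it through for "walnuts": intermediate "walnut", final "wtauln".

wtauln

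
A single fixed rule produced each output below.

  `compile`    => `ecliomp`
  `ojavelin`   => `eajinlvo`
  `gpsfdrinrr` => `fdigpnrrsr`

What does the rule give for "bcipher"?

The rule is to sort the characters into alphabetical order, then swap each adjacent pair of characters (1↔2, 3↔4, ...).
For "bcipher", step one produces "bcehipr"; step two turns that into "cbhepir".

cbhepir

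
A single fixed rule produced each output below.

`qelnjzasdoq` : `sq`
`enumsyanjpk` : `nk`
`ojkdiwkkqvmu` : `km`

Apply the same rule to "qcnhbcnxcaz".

What's happening: keep one character in every 3, starting at position 2 (positions 2nd, 5th, 8th, ...), then delete the first 2 characters.
Applying both steps to "qcnhbcnxcaz": "cbxz", then "xz".

xz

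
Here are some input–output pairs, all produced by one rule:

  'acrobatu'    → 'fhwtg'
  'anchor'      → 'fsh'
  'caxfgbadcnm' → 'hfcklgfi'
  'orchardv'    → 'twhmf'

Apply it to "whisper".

bmnx

Rule — delete the last 3 characters, then shift every letter 5 places forward in the alphabet (wrapping around).
Working it through for "whisper": intermediate "whis", final "bmnx".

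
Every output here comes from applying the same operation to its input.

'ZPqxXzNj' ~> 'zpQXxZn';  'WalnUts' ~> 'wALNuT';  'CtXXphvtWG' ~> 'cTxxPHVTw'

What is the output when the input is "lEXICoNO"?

Each output is the input with this applied: flip the case of every letter, then delete the last character.
Applying both steps to "lEXICoNO": "LexicOno", then "LexicOn".

LexicOn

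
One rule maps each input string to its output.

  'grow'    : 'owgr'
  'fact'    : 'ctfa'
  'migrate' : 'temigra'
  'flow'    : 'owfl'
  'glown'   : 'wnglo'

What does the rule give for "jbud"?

udjb

The rule is to move the last 2 characters to the front (rotate right by 2).
"jbud" → "udjb".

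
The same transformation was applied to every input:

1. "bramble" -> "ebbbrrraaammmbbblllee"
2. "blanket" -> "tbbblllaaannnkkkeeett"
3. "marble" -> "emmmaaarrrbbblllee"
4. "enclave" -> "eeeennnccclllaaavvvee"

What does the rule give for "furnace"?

efffuuurrrnnnaaacccee

Looking at the pairs, the operation is to repeat every character 3 times, then move the last character to the front.
Applying both steps to "furnace": "fffuuurrrnnnaaaccceee", then "efffuuurrrnnnaaacccee".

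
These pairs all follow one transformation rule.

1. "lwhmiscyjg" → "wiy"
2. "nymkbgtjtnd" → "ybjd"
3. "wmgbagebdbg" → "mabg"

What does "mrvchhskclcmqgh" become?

The pattern: keep one character in every 3, starting at position 2 (positions 2nd, 5th, 8th, ...).
For "mrvchhskclcmqgh" the result is "rhkcg".

rhkcg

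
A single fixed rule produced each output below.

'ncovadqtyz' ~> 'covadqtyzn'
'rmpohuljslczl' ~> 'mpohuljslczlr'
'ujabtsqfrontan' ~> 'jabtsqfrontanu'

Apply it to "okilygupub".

The pattern: move the first character to the end.
On "okilygupub" that produces "kilygupubo".

kilygupubo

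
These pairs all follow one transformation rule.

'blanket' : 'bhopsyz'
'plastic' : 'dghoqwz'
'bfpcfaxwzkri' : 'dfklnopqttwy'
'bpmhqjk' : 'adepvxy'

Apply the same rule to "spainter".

The pattern: shift every letter 12 places backward in the alphabet (wrapping around), then sort the characters into alphabetical order.
"spainter" → "gdowbhsf" → "bdfghosw".

bdfghosw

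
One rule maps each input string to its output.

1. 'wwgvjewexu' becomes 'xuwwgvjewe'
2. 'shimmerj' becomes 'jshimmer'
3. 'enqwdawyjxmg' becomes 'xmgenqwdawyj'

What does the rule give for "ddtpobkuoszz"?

In each case the input is transformed by: swap the front and back halves of the string, then move the first 3 characters to the end (rotate left by 3).
Applying both steps to "ddtpobkuoszz": "kuoszzddtpob", then "szzddtpobkuo".
(Check on "wwgvjewexu": → "ewexuwwgvj" → "xuwwgvjewe" ✓)

szzddtpobkuo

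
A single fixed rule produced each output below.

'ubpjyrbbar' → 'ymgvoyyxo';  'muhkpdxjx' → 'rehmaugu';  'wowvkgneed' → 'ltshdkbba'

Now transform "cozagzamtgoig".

lwxdwxjqdlfd

What's happening: delete the first character, then shift every letter 3 places backward in the alphabet (wrapping around).
For "cozagzamtgoig", step one produces "ozagzamtgoig"; step two turns that into "lwxdwxjqdlfd".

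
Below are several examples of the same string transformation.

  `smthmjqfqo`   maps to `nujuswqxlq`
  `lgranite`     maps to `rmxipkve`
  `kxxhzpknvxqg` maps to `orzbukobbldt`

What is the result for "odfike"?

The rule is to swap the front and back halves of the string, then shift every letter 4 places forward in the alphabet (wrapping around).
Working it through for "odfike": intermediate "ikeodf", final "moishj".

moishj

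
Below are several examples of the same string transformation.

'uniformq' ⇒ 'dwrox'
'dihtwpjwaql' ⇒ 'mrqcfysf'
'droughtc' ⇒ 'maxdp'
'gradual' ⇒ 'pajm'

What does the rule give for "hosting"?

qxbc

What's happening: shift every letter 9 places forward in the alphabet (wrapping around), then delete the last 3 characters.
Applying both steps to "hosting": "qxbcrwp", then "qxbc".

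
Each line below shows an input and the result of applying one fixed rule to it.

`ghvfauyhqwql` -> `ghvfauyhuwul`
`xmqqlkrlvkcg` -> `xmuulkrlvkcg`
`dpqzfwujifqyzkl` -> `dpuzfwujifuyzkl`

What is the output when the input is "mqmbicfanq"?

Rule — replace every "q" with "u".
On "mqmbicfanq" that produces "mumbicfanu".

mumbicfanu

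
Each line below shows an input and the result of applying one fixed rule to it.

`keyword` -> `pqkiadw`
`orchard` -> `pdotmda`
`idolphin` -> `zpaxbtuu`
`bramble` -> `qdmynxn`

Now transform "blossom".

yxaeean

Each output is the input with this applied: shift every letter 12 places forward in the alphabet (wrapping around), then swap the first and last characters.
For "blossom" the result is "yxaeean".
(Check on "idolphin": → "upaxbtuz" → "zpaxbtuu" ✓)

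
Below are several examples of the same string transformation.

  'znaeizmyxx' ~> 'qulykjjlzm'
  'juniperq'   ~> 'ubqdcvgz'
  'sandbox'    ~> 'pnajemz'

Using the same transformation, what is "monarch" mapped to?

mdotyaz

The rule is to shift every letter 12 places forward in the alphabet (wrapping around), then move the first 3 characters to the end (rotate left by 3).
"monarch" → "mdotyaz".
(Check on "sandbox": → "emzpnaj" → "pnajemz" ✓)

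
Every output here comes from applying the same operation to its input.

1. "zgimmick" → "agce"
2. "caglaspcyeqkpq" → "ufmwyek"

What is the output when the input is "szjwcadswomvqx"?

tqumipr

Looking at the pairs, the operation is to keep every other character starting from the second (positions 2nd, 4th, 6th, ...), then shift every letter 6 places backward in the alphabet (wrapping around).
Starting from "szjwcadswomvqx": after the first operation, "zwasovx"; after the second, "tqumipr".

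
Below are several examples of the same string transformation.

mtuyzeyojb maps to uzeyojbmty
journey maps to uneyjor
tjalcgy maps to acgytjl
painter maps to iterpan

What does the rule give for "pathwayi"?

Looking at the pairs, the operation is to move the first 3 characters to the end (rotate left by 3), then swap the first and last characters.
For "pathwayi", step one produces "hwayipat"; step two turns that into "twayipah".

twayipah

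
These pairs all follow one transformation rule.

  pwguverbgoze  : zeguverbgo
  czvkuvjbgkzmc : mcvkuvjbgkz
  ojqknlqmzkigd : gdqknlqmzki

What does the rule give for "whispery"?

Looking at the pairs, the operation is to delete the first 2 characters, then move the last 2 characters to the front (rotate right by 2).
"whispery" → "ispery" → "ryispe".

ryispe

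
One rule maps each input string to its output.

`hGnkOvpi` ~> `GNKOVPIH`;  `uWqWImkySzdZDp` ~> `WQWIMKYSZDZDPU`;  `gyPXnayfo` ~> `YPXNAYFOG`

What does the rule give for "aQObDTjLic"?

QOBDTJLICA

The pattern: move the first character to the end, then convert every letter to uppercase.
Doing the same to "aQObDTjLic": "QOBDTJLICA".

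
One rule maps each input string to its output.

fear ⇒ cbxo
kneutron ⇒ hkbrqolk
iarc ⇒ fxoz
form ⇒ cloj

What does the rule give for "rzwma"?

The rule is to shift every letter 3 places backward in the alphabet (wrapping around).
So "rzwma" becomes "owtjx".

owtjx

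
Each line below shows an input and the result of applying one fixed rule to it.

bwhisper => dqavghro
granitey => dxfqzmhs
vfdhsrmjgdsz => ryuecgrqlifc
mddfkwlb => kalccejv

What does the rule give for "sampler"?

dqrzlok

Each output is the input with this applied: shift every letter 1 place backward in the alphabet (wrapping around), then move the last 2 characters to the front (rotate right by 2).
Starting from "sampler": after the first operation, "rzlokdq"; after the second, "dqrzlok".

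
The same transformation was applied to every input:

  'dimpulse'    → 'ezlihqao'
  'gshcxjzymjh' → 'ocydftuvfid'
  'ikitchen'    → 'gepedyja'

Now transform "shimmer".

doieain

The transformation: swap each adjacent pair of characters (1↔2, 3↔4, ...), then shift every letter 4 places backward in the alphabet (wrapping around).
"shimmer" → "doieain".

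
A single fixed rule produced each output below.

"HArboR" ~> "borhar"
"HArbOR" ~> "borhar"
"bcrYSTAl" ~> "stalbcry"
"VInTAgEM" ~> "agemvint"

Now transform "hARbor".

Looking at the pairs, the operation is to swap the front and back halves of the string, then convert every letter to lowercase.
On "hARbor": the first step gives "borhAR", and the second then gives "borhar".

borhar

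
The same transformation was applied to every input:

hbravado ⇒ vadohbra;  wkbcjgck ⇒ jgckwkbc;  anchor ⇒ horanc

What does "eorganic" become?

aniceorg

Rule — swap the front and back halves of the string.
On "eorganic" that produces "aniceorg".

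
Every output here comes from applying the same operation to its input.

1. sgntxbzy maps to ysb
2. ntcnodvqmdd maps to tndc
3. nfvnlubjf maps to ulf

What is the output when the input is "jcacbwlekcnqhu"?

What's happening: sort the characters into reverse alphabetical order, then keep one character in every 3, starting at position 2 (positions 2nd, 5th, 8th, ...).
For "jcacbwlekcnqhu", step one produces "wuqnlkjhecccba"; step two turns that into "ulhca".

ulhca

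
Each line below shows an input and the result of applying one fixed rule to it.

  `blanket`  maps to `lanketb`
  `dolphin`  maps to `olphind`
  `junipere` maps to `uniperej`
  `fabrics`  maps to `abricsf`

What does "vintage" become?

What's happening: move the first character to the end.
For "vintage" the result is "intagev".

intagev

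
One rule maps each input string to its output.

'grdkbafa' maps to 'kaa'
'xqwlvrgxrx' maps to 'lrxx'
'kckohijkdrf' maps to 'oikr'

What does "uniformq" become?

The rule is to delete the first 2 characters, then keep every other character starting from the second (positions 2nd, 4th, 6th, ...).
On "uniformq": the first step gives "iformq", and the second then gives "frq".

frq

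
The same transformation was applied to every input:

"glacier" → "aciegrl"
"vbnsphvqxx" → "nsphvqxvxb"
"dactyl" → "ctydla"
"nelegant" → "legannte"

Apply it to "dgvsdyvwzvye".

Rule — swap the first and last characters, then move the first 2 characters to the end (rotate left by 2).
"dgvsdyvwzvye" → "egvsdyvwzvyd" → "vsdyvwzvydeg".

vsdyvwzvydeg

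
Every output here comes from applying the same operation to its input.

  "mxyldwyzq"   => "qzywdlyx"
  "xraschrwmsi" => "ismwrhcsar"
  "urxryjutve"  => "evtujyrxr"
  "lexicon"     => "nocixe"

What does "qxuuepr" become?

What's happening: reverse the string, then delete the last character.
Starting from "qxuuepr": after the first operation, "rpeuuxq"; after the second, "rpeuux".
(Check on "urxryjutve": → "evtujyrxru" → "evtujyrxr" ✓)

rpeuux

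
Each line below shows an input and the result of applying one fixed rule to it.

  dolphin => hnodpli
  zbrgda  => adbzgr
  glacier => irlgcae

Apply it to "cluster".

Each output is the input with this applied: swap each adjacent pair of characters (1↔2, 3↔4, ...), then move the last 2 characters to the front (rotate right by 2).
Applying both steps to "cluster": "lcsuetr", then "trlcsue".

trlcsue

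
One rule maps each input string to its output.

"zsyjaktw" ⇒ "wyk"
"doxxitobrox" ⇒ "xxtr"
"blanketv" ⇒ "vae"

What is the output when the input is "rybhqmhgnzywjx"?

Each output is the input with this applied: move the last 2 characters to the front (rotate right by 2), then keep one character in every 3, starting at position 2 (positions 2nd, 5th, 8th, ...).
Applying both steps to "rybhqmhgnzywjx": "jxrybhqmhgnzyw", then "xbmnw".

xbmnw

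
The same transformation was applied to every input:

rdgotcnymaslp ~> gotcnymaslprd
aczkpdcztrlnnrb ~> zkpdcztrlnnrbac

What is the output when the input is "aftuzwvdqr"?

In each case the input is transformed by: move the first 2 characters to the end (rotate left by 2).
Doing the same to "aftuzwvdqr": "tuzwvdqraf".

tuzwvdqraf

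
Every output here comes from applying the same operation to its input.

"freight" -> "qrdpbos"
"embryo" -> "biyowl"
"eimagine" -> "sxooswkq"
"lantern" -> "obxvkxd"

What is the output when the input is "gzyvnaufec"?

In each case the input is transformed by: shift every letter 10 places forward in the alphabet (wrapping around), then move the last 3 characters to the front (rotate right by 3).
Applying that to "gzyvnaufec" gives "pomqjifxke".

pomqjifxke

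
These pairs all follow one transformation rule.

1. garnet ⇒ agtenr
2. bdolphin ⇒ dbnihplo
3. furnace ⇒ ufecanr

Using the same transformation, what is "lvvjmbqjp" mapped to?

vlpjqbmjv

The rule is to reverse the string, then move the last 2 characters to the front (rotate right by 2).
"lvvjmbqjp" → "pjqbmjvvl" → "vlpjqbmjv".
(Check on "furnace": → "ecanruf" → "ufecanr" ✓)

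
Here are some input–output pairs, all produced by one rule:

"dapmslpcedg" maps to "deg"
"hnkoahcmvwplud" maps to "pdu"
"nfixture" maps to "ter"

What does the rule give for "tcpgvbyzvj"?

Looking at the pairs, the operation is to swap each adjacent pair of characters (1↔2, 3↔4, ...), then keep only the last 3 characters.
Working it through for "tcpgvbyzvj": intermediate "ctgpbvzyjv", final "yjv".

yjv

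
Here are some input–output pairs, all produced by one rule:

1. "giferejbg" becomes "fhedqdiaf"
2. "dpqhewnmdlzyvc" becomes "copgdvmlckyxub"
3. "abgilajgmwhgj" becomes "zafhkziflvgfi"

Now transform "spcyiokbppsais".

robxhnjaoorzhr

The pattern: shift every letter 1 place backward in the alphabet (wrapping around).
On "spcyiokbppsais" that produces "robxhnjaoorzhr".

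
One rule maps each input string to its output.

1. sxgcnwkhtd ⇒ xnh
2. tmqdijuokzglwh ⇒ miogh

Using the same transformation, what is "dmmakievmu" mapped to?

mkv

The transformation: keep one character in every 3, starting at position 2 (positions 2nd, 5th, 8th, ...).
On "dmmakievmu" that produces "mkv".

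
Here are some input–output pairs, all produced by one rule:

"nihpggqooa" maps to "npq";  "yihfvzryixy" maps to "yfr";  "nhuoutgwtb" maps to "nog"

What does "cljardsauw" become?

cas

The rule is to delete the last 3 characters, then keep one character in every 3, starting at position 1 (positions 1st, 4th, 7th, ...).
On "cljardsauw": the first step gives "cljards", and the second then gives "cas".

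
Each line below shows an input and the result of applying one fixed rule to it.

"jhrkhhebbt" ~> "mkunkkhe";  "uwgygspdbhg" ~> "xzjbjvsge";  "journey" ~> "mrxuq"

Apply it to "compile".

Rule — delete the last 2 characters, then shift every letter 3 places forward in the alphabet (wrapping around).
On "compile": the first step gives "compi", and the second then gives "frpsl".
(Check on "jhrkhhebbt": → "jhrkhheb" → "mkunkkhe" ✓)

frpsl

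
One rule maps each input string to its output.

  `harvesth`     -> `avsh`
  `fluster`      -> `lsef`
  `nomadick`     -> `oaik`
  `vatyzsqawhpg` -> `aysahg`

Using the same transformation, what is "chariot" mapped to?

hroc

Each output is the input with this applied: move the first character to the end, then keep every other character starting from the first (positions 1st, 3rd, 5th, ...).
"chariot" → "hariotc" → "hroc".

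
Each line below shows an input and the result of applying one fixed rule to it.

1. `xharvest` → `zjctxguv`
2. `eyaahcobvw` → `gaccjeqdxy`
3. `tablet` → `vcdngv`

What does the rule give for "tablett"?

Each output is the input with this applied: shift every letter 2 places forward in the alphabet (wrapping around).
Doing the same to "tablett": "vcdngvv".

vcdngvv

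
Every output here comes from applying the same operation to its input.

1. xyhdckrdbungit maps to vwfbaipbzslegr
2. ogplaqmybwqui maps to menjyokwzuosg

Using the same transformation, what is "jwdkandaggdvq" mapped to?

hubiylbyeebto

Rule — shift every letter 2 places backward in the alphabet (wrapping around).
For "jwdkandaggdvq" the result is "hubiylbyeebto".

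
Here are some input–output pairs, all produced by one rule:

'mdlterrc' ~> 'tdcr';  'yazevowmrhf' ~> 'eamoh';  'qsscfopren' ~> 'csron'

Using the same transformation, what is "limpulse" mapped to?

piel

Looking at the pairs, the operation is to keep every other character starting from the second (positions 2nd, 4th, 6th, ...), then swap each adjacent pair of characters (1↔2, 3↔4, ...).
Working it through for "limpulse": intermediate "iple", final "piel".
(Check on "mdlterrc": → "dtrc" → "tdcr" ✓)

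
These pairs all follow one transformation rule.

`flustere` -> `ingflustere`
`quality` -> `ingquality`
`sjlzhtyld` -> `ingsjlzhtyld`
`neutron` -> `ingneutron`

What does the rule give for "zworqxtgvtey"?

ingzworqxtgvtey

What's happening: prepend "ing".
On "zworqxtgvtey" that produces "ingzworqxtgvtey".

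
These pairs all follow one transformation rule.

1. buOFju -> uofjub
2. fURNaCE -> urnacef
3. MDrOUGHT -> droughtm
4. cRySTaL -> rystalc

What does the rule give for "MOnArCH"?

onarchm

Looking at the pairs, the operation is to move the first character to the end, then convert every letter to lowercase.
Starting from "MOnArCH": after the first operation, "OnArCHM"; after the second, "onarchm".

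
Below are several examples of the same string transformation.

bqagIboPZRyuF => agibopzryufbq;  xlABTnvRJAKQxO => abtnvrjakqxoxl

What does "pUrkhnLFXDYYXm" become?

The pattern: move the first 2 characters to the end (rotate left by 2), then convert every letter to lowercase.
"pUrkhnLFXDYYXm" → "rkhnLFXDYYXmpU" → "rkhnlfxdyyxmpu".

rkhnlfxdyyxmpu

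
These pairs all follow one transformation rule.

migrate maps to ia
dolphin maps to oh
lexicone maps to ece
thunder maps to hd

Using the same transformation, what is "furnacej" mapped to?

uaj

What's happening: keep one character in every 3, starting at position 2 (positions 2nd, 5th, 8th, ...).
On "furnacej" that produces "uaj".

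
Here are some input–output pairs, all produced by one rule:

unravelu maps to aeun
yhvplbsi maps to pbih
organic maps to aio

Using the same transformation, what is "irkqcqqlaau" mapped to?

qqlai

The pattern: move the first 2 characters to the end (rotate left by 2), then keep every other character starting from the second (positions 2nd, 4th, 6th, ...).
"irkqcqqlaau" → "kqcqqlaauir" → "qqlai".
(Check on "yhvplbsi": → "vplbsiyh" → "pbih" ✓)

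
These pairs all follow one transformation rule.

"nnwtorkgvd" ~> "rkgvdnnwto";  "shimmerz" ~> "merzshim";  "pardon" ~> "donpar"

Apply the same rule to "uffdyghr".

In each case the input is transformed by: swap the front and back halves of the string.
So "uffdyghr" becomes "yghruffd".

yghruffd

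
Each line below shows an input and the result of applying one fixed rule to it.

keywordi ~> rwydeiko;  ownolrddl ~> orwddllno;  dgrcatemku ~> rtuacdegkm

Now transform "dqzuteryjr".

Rule — sort the characters into alphabetical order, then move the last 3 characters to the front (rotate right by 3).
"dqzuteryjr" → "dejqrrtuyz" → "uyzdejqrrt".

uyzdejqrrt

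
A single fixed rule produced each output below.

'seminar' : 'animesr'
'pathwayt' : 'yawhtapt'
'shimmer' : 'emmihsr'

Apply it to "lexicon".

The pattern: move the last character to the front, then reverse the string.
Applying both steps to "lexicon": "nlexico", then "ocixeln".

ocixeln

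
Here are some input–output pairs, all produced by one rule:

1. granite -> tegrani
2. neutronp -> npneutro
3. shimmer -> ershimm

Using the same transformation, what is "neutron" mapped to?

onneutr

The rule is to move the last 2 characters to the front (rotate right by 2).
Applying that to "neutron" gives "onneutr".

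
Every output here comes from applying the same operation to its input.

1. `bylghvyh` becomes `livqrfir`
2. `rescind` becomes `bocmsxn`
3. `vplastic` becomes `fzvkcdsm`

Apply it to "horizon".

rybsjyx

The pattern: shift every letter 10 places forward in the alphabet (wrapping around).
Doing the same to "horizon": "rybsjyx".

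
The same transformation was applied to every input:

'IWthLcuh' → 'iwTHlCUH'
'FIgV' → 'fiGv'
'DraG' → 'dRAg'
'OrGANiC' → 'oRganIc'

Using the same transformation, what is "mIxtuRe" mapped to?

MiXTUrE

The rule is to flip the case of every letter.
"mIxtuRe" → "MiXTUrE".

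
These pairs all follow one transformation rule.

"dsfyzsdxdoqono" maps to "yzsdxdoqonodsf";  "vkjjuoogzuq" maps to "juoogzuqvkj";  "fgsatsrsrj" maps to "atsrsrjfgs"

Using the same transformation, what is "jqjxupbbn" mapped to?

xupbbnjqj

The pattern: move the first 3 characters to the end (rotate left by 3).
Doing the same to "jqjxupbbn": "xupbbnjqj".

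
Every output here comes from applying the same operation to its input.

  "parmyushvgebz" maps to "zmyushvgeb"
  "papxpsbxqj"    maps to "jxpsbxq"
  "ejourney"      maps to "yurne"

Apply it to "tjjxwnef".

In each case the input is transformed by: delete the first 3 characters, then move the last character to the front.
For "tjjxwnef", step one produces "xwnef"; step two turns that into "fxwne".

fxwne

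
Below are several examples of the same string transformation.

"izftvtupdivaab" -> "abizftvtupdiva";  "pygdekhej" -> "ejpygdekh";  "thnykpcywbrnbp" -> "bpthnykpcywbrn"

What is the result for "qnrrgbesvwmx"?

The transformation: move the last 2 characters to the front (rotate right by 2).
For "qnrrgbesvwmx" the result is "mxqnrrgbesvw".

mxqnrrgbesvw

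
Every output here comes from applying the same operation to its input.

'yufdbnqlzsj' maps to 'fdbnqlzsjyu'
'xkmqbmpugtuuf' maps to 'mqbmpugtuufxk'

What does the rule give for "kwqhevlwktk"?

The rule is to move the first 2 characters to the end (rotate left by 2).
Doing the same to "kwqhevlwktk": "qhevlwktkkw".

qhevlwktkkw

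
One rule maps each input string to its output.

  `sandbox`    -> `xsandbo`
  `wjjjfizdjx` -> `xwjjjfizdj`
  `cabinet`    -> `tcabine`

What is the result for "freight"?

tfreigh

Each output is the input with this applied: move the last character to the front.
Applying that to "freight" gives "tfreigh".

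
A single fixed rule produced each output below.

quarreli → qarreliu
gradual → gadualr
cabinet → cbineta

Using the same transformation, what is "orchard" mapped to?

ochardr

Rule — move the first character to the end, then swap the first and last characters.
"orchard" → "ochardr".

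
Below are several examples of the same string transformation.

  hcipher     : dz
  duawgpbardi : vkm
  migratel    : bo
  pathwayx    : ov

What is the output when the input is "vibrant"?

Looking at the pairs, the operation is to keep one character in every 3, starting at position 3 (positions 3rd, 6th, 9th, ...), then shift every letter 5 places backward in the alphabet (wrapping around).
"vibrant" → "wi".

wi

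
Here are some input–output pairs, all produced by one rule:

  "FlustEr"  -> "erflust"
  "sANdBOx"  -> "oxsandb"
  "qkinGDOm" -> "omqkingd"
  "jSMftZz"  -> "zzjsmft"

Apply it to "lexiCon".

Each output is the input with this applied: move the last 2 characters to the front (rotate right by 2), then convert every letter to lowercase.
Applying that to "lexiCon" gives "onlexic".

onlexic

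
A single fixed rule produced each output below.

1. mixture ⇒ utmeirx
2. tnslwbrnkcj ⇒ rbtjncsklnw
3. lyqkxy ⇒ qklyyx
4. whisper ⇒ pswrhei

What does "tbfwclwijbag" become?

lwtgbafbwjci

The transformation: take characters alternately from the front and the back (1st, last, 2nd, 2nd-last, ...), then move the last 2 characters to the front (rotate right by 2).
Starting from "tbfwclwijbag": after the first operation, "tgbafbwjcilw"; after the second, "lwtgbafbwjci".
(Check on "tnslwbrnkcj": → "tjncsklnwrb" → "rbtjncsklnw" ✓)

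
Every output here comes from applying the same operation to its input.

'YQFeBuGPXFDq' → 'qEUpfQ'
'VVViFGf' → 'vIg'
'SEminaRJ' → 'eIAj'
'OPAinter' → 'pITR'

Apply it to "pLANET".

lnt

The transformation: flip the case of every letter, then keep every other character starting from the second (positions 2nd, 4th, 6th, ...).
On "pLANET": the first step gives "Planet", and the second then gives "lnt".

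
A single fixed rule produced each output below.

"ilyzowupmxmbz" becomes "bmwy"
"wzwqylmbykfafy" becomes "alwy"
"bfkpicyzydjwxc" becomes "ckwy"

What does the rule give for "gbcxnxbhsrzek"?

cesx

Rule — keep one character in every 3, starting at position 3 (positions 3rd, 6th, 9th, ...), then sort the characters into alphabetical order.
"gbcxnxbhsrzek" → "cxse" → "cesx".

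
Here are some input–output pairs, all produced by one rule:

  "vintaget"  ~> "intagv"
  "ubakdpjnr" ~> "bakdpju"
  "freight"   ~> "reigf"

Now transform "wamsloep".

amslow

The pattern: delete the last 2 characters, then move the first character to the end.
For "wamsloep", step one produces "wamslo"; step two turns that into "amslow".
(Check on "vintaget": → "vintag" → "intagv" ✓)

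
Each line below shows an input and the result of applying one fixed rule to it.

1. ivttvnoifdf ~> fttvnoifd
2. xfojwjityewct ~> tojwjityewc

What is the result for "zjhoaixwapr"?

The rule is to delete the first 2 characters, then move the last character to the front.
On "zjhoaixwapr": the first step gives "hoaixwapr", and the second then gives "rhoaixwap".

rhoaixwap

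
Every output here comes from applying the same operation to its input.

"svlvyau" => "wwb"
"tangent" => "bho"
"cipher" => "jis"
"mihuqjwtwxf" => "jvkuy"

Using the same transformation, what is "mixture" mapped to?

What's happening: shift every letter 1 place forward in the alphabet (wrapping around), then keep every other character starting from the second (positions 2nd, 4th, 6th, ...).
Working it through for "mixture": intermediate "njyuvsf", final "jus".

jus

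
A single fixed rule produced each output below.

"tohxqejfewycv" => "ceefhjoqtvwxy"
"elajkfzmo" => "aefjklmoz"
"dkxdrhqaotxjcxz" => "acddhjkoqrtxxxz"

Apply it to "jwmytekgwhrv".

Looking at the pairs, the operation is to sort the characters into alphabetical order.
"jwmytekgwhrv" → "eghjkmrtvwwy".

eghjkmrtvwwy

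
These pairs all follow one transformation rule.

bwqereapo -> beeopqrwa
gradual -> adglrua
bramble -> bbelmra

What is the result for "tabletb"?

bbeltta

Each output is the input with this applied: sort the characters into alphabetical order, then move the first character to the end.
Starting from "tabletb": after the first operation, "abbeltt"; after the second, "bbeltta".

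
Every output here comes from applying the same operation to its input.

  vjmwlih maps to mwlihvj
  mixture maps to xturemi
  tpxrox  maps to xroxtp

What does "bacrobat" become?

Looking at the pairs, the operation is to move the first 2 characters to the end (rotate left by 2).
So "bacrobat" becomes "crobatba".

crobatba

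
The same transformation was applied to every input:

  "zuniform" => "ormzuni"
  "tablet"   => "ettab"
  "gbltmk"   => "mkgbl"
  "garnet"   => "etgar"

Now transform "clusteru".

The transformation: swap the front and back halves of the string, then delete the first character.
Applying both steps to "clusteru": "teruclus", then "eruclus".

eruclus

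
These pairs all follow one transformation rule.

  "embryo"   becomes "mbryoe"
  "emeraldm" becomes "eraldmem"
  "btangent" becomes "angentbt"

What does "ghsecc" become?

Rule — swap the front and back halves of the string, then move the last 2 characters to the front (rotate right by 2).
Applying both steps to "ghsecc": "eccghs", then "hseccg".
(Check on "btangent": → "gentbtan" → "angentbt" ✓)

hseccg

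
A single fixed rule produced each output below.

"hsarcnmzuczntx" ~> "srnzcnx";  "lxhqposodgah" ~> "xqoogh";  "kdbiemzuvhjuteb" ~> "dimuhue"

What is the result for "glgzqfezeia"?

lzfzi

What's happening: keep every other character starting from the second (positions 2nd, 4th, 6th, ...).
On "glgzqfezeia" that produces "lzfzi".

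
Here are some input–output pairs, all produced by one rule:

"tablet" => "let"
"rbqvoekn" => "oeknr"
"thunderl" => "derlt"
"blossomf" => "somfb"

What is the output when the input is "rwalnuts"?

The transformation: swap the front and back halves of the string, then delete the last 3 characters.
"rwalnuts" → "nutsrwal" → "nutsr".

nutsr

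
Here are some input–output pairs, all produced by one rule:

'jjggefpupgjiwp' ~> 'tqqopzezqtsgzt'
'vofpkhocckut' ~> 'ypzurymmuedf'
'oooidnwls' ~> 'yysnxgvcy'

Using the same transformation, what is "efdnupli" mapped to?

pnxezvso

The pattern: move the first character to the end, then shift every letter 10 places forward in the alphabet (wrapping around).
On "efdnupli": the first step gives "fdnuplie", and the second then gives "pnxezvso".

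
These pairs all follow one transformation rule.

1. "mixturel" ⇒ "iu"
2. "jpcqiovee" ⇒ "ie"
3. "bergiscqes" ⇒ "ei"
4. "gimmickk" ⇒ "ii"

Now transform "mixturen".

iu

Looking at the pairs, the operation is to keep one character in every 3, starting at position 2 (positions 2nd, 5th, 8th, ...), then keep only the vowels.
For "mixturen" the result is "iu".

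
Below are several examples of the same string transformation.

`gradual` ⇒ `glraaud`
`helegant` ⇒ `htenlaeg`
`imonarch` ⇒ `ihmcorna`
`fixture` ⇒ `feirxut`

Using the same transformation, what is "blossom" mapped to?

What's happening: take characters alternately from the front and the back (1st, last, 2nd, 2nd-last, ...).
For "blossom" the result is "bmlooss".

bmlooss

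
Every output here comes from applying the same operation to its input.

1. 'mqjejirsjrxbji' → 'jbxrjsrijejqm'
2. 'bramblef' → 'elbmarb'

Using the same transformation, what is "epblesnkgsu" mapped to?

What's happening: reverse the string, then delete the first character.
Working it through for "epblesnkgsu": intermediate "usgknselbpe", final "sgknselbpe".

sgknselbpe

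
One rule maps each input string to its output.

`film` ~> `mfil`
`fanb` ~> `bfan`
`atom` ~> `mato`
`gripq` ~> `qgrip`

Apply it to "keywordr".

rkeyword

Rule — move the last character to the front.
"keywordr" → "rkeyword".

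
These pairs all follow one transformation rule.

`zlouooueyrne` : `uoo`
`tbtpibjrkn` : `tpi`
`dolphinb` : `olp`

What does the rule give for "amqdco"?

Each output is the input with this applied: swap the front and back halves of the string, then keep only the last 3 characters.
For "amqdco", step one produces "dcoamq"; step two turns that into "amq".

amq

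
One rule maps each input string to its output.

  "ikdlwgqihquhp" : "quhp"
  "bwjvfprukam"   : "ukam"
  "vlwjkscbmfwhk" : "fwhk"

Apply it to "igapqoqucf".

Rule — keep only the last 4 characters.
Applying that to "igapqoqucf" gives "qucf".

qucf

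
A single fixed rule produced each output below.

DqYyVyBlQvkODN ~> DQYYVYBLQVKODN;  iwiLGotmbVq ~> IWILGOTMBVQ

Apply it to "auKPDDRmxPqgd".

The transformation: convert every letter to uppercase.
So "auKPDDRmxPqgd" becomes "AUKPDDRMXPQGD".

AUKPDDRMXPQGD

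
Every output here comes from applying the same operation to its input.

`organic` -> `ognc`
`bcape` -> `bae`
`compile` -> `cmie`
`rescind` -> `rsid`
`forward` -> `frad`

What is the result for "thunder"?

In each case the input is transformed by: keep every other character starting from the first (positions 1st, 3rd, 5th, ...).
On "thunder" that produces "tudr".

tudr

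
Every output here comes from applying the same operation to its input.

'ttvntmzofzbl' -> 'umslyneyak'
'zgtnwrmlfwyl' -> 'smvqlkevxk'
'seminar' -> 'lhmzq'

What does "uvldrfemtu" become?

Looking at the pairs, the operation is to shift every letter 1 place backward in the alphabet (wrapping around), then delete the first 2 characters.
For "uvldrfemtu", step one produces "tukcqedlst"; step two turns that into "kcqedlst".

kcqedlst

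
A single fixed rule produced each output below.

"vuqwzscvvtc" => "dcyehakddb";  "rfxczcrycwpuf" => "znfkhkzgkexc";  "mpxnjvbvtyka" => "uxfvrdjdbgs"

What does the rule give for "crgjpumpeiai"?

The rule is to delete the last character, then shift every letter 8 places forward in the alphabet (wrapping around).
For "crgjpumpeiai", step one produces "crgjpumpeia"; step two turns that into "kzorxcuxmqi".

kzorxcuxmqi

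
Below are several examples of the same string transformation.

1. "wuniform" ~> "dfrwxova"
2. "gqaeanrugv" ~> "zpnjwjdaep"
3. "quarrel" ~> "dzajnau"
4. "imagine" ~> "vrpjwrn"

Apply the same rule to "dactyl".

jmcluh

Looking at the pairs, the operation is to swap each adjacent pair of characters (1↔2, 3↔4, ...), then shift every letter 9 places forward in the alphabet (wrapping around).
Applying both steps to "dactyl": "adtcly", then "jmcluh".
(Check on "wuniform": → "uwinofmr" → "dfrwxova" ✓)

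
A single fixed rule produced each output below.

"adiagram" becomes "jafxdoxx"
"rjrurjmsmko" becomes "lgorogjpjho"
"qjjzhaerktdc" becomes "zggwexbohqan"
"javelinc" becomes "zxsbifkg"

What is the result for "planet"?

qixkbm

In each case the input is transformed by: swap the first and last characters, then shift every letter 3 places backward in the alphabet (wrapping around).
For "planet", step one produces "tlanep"; step two turns that into "qixkbm".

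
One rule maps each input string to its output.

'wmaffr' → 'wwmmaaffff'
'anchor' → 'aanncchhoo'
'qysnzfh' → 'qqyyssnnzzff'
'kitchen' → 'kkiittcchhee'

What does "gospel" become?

What's happening: double every character, then delete the last 2 characters.
Starting from "gospel": after the first operation, "ggoossppeell"; after the second, "ggoossppee".

ggoossppee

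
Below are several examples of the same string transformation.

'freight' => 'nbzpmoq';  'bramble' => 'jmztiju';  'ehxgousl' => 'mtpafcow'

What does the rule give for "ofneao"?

wwnivm

What's happening: shift every letter 8 places forward in the alphabet (wrapping around), then take characters alternately from the front and the back (1st, last, 2nd, 2nd-last, ...).
Working it through for "ofneao": intermediate "wnvmiw", final "wwnivm".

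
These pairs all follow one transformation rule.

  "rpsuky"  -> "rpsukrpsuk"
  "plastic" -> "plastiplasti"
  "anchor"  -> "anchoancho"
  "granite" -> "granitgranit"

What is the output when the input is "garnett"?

garnetgarnet

What's happening: delete the last character, then write the whole string twice.
Applying both steps to "garnett": "garnet", then "garnetgarnet".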